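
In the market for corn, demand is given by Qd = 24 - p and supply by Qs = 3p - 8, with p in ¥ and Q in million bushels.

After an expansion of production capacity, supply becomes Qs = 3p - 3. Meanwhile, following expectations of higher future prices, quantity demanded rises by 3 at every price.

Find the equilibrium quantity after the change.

19.5

Original equilibrium: 24 - p = 3p - 8 gives 32 = 4p, so p = 8 and Q = 16.
With the change applied: demand Qd = 27 - p, supply Qs = 3p - 3.
Equate the new curves: 27 - p = 3p - 3, giving 30 = 4p, p = 7.5, Q = 19.5.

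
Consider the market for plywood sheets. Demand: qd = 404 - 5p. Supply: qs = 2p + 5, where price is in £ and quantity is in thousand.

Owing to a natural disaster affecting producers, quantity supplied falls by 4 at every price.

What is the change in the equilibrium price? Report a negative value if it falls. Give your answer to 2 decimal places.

+0.57

Before the shock: 404 - 5p = 2p + 5 ⇒ 399 = 7p ⇒ p = 57, q = 119.
After the shift, demand is qd = 404 - 5p and supply is qs = 2p + 1.
Equate the new curves: 404 - 5p = 2p + 1, giving 403 = 7p, p = 403/7 ≈ 57.5714, q = 813/7 ≈ 116.1429.
Δp = 57.5714 − 57 = +0.57.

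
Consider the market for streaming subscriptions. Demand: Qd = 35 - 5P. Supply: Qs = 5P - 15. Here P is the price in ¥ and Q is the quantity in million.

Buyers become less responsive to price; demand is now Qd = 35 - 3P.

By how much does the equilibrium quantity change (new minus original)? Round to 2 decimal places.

Initially, 35 - 5P = 5P - 15, so 50 = 10P and P = 5, Q = 10.
The shock moves the curves to Qd = 35 - 3P and Qs = 5P - 15.
New equilibrium: 35 - 3P = 5P - 15 ⇒ 50 = 8P ⇒ P = 6.25, Q = 16.25.
ΔQ = 16.25 − 10 = +6.25.

+6.25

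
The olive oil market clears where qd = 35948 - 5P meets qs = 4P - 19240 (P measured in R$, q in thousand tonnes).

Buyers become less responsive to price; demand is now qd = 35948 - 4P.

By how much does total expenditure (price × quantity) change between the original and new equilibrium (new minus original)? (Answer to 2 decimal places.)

Solve the original market: 35948 - 5P = 4P - 19240, hence P = 6132 and q = 5288.
The new curves are qd = 35948 - 4P (demand) and qs = 4P - 19240 (supply).
Setting them equal: 35948 - 4P = 4P - 19240 → 55188 = 8P, so P = 6898.5 and q = 8354.
Expenditure moves from 6132×5288 = 32426016 to 6898.5×8354 = 57630069; change = +25204053.00.

+25204053.00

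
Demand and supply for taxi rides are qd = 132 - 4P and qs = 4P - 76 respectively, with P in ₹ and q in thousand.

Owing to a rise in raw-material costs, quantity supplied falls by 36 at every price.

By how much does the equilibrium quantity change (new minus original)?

Original equilibrium: 132 - 4P = 4P - 76 gives 208 = 8P, so P = 26 and q = 28.
After the shift, demand is qd = 132 - 4P and supply is qs = 4P - 112.
Equate the new curves: 132 - 4P = 4P - 112, giving 244 = 8P, P = 30.5, q = 10.
Δq = 10 − 28 = -18.

-18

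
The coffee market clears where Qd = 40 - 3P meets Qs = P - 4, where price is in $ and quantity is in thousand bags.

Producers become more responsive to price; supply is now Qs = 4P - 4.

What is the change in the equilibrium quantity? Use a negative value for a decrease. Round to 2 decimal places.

+14.14

Initially, 40 - 3P = P - 4, so 44 = 4P and P = 11, Q = 7.
After the shift, demand is Qd = 40 - 3P and supply is Qs = 4P - 4.
Clearing the new market: 40 - 3P = 4P - 4, so P = 44/7 ≈ 6.2857 and Q = 148/7 ≈ 21.1429.
ΔQ = 21.1429 − 7 = +14.14.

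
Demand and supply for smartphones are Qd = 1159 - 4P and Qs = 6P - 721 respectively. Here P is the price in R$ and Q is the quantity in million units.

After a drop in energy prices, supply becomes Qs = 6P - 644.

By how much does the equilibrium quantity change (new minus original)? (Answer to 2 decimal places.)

+30.80

Original equilibrium: 1159 - 4P = 6P - 721 gives 1880 = 10P, so P = 188 and Q = 407.
The new curves are Qd = 1159 - 4P (demand) and Qs = 6P - 644 (supply).
New equilibrium: 1159 - 4P = 6P - 644 ⇒ 1803 = 10P ⇒ P = 180.3, Q = 437.8.
ΔQ = 437.8 − 407 = +30.80.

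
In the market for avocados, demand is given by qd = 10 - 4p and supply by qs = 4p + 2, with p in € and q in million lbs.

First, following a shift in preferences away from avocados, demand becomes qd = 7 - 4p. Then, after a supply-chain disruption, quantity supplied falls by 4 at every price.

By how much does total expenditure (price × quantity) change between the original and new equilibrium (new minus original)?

Initially, 10 - 4p = 4p + 2, so 8 = 8p and p = 1, q = 6.
With the change applied: demand qd = 7 - 4p, supply qs = 4p - 2.
Setting them equal: 7 - 4p = 4p - 2 → 9 = 8p, so p = 1.125 and q = 2.5.
Expenditure moves from 1×6 = 6 to 1.125×2.5 = 2.8125; change = -3.1875.

-3.1875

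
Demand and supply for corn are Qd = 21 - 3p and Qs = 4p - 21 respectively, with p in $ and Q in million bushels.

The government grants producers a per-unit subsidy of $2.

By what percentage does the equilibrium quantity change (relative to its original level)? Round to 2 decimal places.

+114.29

Original equilibrium: 21 - 3p = 4p - 21 gives 42 = 7p, so p = 6 and Q = 3.
Since sellers receive the price plus the subsidy, the effective supply curve becomes Qs = 4p - 13.
New equilibrium: 21 - 3p = 4p - 13 ⇒ 34 = 7p ⇒ p = 34/7 ≈ 4.8571, Q = 45/7 ≈ 6.4286.
%ΔQ = (6.4286 − 3) / 3 × 100 = +114.29%.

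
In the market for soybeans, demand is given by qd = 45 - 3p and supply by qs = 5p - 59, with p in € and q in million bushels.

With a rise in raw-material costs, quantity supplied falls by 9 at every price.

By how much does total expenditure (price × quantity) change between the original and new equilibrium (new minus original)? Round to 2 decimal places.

-40.92

Original equilibrium: 45 - 3p = 5p - 59 gives 104 = 8p, so p = 13 and q = 6.
The new curves are qd = 45 - 3p (demand) and qs = 5p - 68 (supply).
Equate the new curves: 45 - 3p = 5p - 68, giving 113 = 8p, p = 14.125, q = 2.625.
Expenditure moves from 13×6 = 78 to 14.125×2.625 = 37.078125; change = -40.92.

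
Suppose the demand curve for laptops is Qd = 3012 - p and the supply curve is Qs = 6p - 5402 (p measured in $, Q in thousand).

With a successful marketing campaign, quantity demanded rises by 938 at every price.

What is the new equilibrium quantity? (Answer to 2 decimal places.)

Initially, 3012 - p = 6p - 5402, so 8414 = 7p and p = 1202, Q = 1810.
The new curves are Qd = 3950 - p (demand) and Qs = 6p - 5402 (supply).
Setting them equal: 3950 - p = 6p - 5402 → 9352 = 7p, so p = 1336 and Q = 2614.

2614.00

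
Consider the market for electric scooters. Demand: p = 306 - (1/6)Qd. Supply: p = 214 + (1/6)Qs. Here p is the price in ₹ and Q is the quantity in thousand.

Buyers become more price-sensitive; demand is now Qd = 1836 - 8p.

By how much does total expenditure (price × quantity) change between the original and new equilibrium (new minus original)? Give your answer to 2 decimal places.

Initially, 1836 - 6p = 6p - 1284, so 3120 = 12p and p = 260, Q = 276.
The new curves are Qd = 1836 - 8p (demand) and Qs = 6p - 1284 (supply).
Clearing the new market: 1836 - 8p = 6p - 1284, so p = 1560/7 ≈ 222.8571 and Q = 372/7 ≈ 53.1429.
Expenditure moves from 260×276 = 71760 to 222.8571×53.1429 = 11843.2653; change = -59916.73.

-59916.73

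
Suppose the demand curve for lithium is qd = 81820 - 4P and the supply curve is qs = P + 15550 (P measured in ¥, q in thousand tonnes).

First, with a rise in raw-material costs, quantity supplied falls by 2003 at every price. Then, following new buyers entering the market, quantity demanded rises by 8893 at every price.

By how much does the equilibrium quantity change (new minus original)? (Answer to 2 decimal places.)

Solve the original market: 81820 - 4P = P + 15550, hence P = 13254 and q = 28804.
After the shift, demand is qd = 90713 - 4P and supply is qs = P + 13547.
Setting them equal: 90713 - 4P = P + 13547 → 77166 = 5P, so P = 15433.2 and q = 28980.2.
Δq = 28980.2 − 28804 = +176.20.

+176.20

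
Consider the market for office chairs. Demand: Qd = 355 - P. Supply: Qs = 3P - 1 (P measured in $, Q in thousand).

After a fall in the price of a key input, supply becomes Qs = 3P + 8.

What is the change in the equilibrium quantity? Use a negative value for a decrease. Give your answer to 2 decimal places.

+2.25

Original equilibrium: 355 - P = 3P - 1 gives 356 = 4P, so P = 89 and Q = 266.
The new curves are Qd = 355 - P (demand) and Qs = 3P + 8 (supply).
Setting them equal: 355 - P = 3P + 8 → 347 = 4P, so P = 86.75 and Q = 268.25.
ΔQ = 268.25 − 266 = +2.25.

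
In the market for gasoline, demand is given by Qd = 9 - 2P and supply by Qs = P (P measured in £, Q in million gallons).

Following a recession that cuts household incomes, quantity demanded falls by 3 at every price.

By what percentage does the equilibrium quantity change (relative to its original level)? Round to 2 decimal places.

-33.33

Solve the original market: 9 - 2P = P, hence P = 3 and Q = 3.
With the change applied: demand Qd = 6 - 2P, supply Qs = P.
Setting them equal: 6 - 2P = P → 6 = 3P, so P = 2 and Q = 2.
%ΔQ = (2 − 3) / 3 × 100 = -33.33%.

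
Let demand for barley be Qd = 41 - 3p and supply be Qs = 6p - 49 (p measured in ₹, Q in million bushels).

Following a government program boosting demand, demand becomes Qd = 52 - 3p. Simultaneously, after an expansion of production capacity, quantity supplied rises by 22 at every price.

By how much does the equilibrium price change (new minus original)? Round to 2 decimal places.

-1.22

Solve the original market: 41 - 3p = 6p - 49, hence p = 10 and Q = 11.
The new curves are Qd = 52 - 3p (demand) and Qs = 6p - 27 (supply).
Clearing the new market: 52 - 3p = 6p - 27, so p = 79/9 ≈ 8.7778 and Q = 77/3 ≈ 25.6667.
Δp = 8.7778 − 10 = -1.22.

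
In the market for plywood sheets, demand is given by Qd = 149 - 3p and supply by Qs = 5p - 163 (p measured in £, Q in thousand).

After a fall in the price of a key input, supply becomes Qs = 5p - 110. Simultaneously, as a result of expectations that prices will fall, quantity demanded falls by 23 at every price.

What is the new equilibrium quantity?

37.5

Solve the original market: 149 - 3p = 5p - 163, hence p = 39 and Q = 32.
The new curves are Qd = 126 - 3p (demand) and Qs = 5p - 110 (supply).
Equate the new curves: 126 - 3p = 5p - 110, giving 236 = 8p, p = 29.5, Q = 37.5.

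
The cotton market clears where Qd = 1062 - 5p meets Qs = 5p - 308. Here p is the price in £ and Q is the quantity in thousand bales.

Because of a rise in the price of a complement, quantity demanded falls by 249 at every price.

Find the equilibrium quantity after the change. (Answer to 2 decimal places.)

Original equilibrium: 1062 - 5p = 5p - 308 gives 1370 = 10p, so p = 137 and Q = 377.
The new curves are Qd = 813 - 5p (demand) and Qs = 5p - 308 (supply).
Clearing the new market: 813 - 5p = 5p - 308, so p = 112.1 and Q = 252.5.

252.50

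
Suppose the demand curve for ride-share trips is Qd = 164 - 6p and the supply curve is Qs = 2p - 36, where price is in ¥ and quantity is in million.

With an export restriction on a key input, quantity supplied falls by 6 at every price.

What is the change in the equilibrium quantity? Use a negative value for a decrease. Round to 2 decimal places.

Before the shock: 164 - 6p = 2p - 36 ⇒ 200 = 8p ⇒ p = 25, Q = 14.
With the change applied: demand Qd = 164 - 6p, supply Qs = 2p - 42.
New equilibrium: 164 - 6p = 2p - 42 ⇒ 206 = 8p ⇒ p = 25.75, Q = 9.5.
ΔQ = 9.5 − 14 = -4.50.

-4.50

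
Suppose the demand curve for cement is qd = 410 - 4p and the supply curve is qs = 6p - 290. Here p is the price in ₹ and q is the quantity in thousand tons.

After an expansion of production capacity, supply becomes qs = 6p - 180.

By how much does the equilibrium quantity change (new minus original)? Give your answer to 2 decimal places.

+44.00

Initially, 410 - 4p = 6p - 290, so 700 = 10p and p = 70, q = 130.
The new curves are qd = 410 - 4p (demand) and qs = 6p - 180 (supply).
Clearing the new market: 410 - 4p = 6p - 180, so p = 59 and q = 174.
Δq = 174 − 130 = +44.00.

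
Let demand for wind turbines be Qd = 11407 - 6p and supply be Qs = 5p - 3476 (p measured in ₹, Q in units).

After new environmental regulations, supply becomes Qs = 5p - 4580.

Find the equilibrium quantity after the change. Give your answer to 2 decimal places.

Original equilibrium: 11407 - 6p = 5p - 3476 gives 14883 = 11p, so p = 1353 and Q = 3289.
The shock moves the curves to Qd = 11407 - 6p and Qs = 5p - 4580.
Clearing the new market: 11407 - 6p = 5p - 4580, so p = 15987/11 ≈ 1453.3636 and Q = 29555/11 ≈ 2686.8182.

2686.82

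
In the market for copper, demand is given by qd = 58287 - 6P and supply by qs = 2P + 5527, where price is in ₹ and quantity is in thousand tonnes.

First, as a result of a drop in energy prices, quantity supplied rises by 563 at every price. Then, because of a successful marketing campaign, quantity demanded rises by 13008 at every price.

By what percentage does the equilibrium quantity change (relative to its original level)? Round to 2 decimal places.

+19.63

Initially, 58287 - 6P = 2P + 5527, so 52760 = 8P and P = 6595, q = 18717.
After the shift, demand is qd = 71295 - 6P and supply is qs = 2P + 6090.
Setting them equal: 71295 - 6P = 2P + 6090 → 65205 = 8P, so P = 8150.625 and q = 22391.25.
%Δq = (22391.25 − 18717) / 18717 × 100 = +19.63%.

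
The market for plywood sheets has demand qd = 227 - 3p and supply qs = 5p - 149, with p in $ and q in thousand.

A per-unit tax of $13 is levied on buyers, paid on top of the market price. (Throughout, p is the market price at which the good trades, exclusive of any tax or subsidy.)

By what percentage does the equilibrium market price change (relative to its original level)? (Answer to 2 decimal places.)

-10.37

Solve the original market: 227 - 3p = 5p - 149, hence p = 47 and q = 86.
Since buyers pay the price plus the tax, the effective demand curve becomes qd = 188 - 3p.
Equate the new curves: 188 - 3p = 5p - 149, giving 337 = 8p, p = 42.125, q = 61.625.
%Δp = (42.125 − 47) / 47 × 100 = -10.37%.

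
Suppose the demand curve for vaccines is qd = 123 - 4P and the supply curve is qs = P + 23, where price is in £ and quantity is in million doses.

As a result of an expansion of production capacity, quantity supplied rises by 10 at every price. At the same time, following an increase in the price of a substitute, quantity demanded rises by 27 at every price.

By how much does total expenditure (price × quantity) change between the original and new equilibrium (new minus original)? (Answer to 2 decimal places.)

Solve the original market: 123 - 4P = P + 23, hence P = 20 and q = 43.
The new curves are qd = 150 - 4P (demand) and qs = P + 33 (supply).
Clearing the new market: 150 - 4P = P + 33, so P = 23.4 and q = 56.4.
Expenditure moves from 20×43 = 860 to 23.4×56.4 = 1319.76; change = +459.76.

+459.76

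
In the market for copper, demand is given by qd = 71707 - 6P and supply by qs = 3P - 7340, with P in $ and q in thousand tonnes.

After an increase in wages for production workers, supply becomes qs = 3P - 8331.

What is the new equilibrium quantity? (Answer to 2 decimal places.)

Initially, 71707 - 6P = 3P - 7340, so 79047 = 9P and P = 8783, q = 19009.
The shock moves the curves to qd = 71707 - 6P and qs = 3P - 8331.
Setting them equal: 71707 - 6P = 3P - 8331 → 80038 = 9P, so P = 80038/9 ≈ 8893.1111 and q = 55045/3 ≈ 18348.3333.

18348.33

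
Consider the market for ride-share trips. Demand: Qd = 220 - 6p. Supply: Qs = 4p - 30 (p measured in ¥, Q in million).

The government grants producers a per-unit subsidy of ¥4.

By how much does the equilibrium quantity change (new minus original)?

Initially, 220 - 6p = 4p - 30, so 250 = 10p and p = 25, Q = 70.
Since sellers receive the price plus the subsidy, the effective supply curve becomes Qs = 4p - 14.
Clearing the new market: 220 - 6p = 4p - 14, so p = 23.4 and Q = 79.6.
ΔQ = 79.6 − 70 = +9.6.

+9.6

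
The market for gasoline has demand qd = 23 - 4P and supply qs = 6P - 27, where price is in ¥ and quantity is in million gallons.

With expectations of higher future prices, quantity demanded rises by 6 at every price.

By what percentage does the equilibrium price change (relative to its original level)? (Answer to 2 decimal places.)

Before the shock: 23 - 4P = 6P - 27 ⇒ 50 = 10P ⇒ P = 5, q = 3.
With the change applied: demand qd = 29 - 4P, supply qs = 6P - 27.
Equate the new curves: 29 - 4P = 6P - 27, giving 56 = 10P, P = 5.6, q = 6.6.
%ΔP = (5.6 − 5) / 5 × 100 = +12.00%.

+12.00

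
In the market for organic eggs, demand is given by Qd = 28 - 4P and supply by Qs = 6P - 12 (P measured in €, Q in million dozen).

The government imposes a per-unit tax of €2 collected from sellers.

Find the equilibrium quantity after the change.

Before the shock: 28 - 4P = 6P - 12 ⇒ 40 = 10P ⇒ P = 4, Q = 12.
Since sellers keep the price net of the tax, the effective supply curve becomes Qs = 6P - 24.
Setting them equal: 28 - 4P = 6P - 24 → 52 = 10P, so P = 5.2 and Q = 7.2.

7.2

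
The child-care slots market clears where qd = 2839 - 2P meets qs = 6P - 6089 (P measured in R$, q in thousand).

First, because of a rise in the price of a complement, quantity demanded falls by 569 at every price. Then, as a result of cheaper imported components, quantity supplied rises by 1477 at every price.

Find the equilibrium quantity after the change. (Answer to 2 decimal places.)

Before the shock: 2839 - 2P = 6P - 6089 ⇒ 8928 = 8P ⇒ P = 1116, q = 607.
With the change applied: demand qd = 2270 - 2P, supply qs = 6P - 4612.
New equilibrium: 2270 - 2P = 6P - 4612 ⇒ 6882 = 8P ⇒ P = 860.25, q = 549.5.

549.50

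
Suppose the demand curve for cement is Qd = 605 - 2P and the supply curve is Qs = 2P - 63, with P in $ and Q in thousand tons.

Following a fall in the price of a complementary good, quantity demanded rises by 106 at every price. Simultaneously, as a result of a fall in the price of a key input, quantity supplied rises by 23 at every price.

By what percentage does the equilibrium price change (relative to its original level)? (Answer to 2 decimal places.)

+12.43

Original equilibrium: 605 - 2P = 2P - 63 gives 668 = 4P, so P = 167 and Q = 271.
The shock moves the curves to Qd = 711 - 2P and Qs = 2P - 40.
New equilibrium: 711 - 2P = 2P - 40 ⇒ 751 = 4P ⇒ P = 187.75, Q = 335.5.
%ΔP = (187.75 − 167) / 167 × 100 = +12.43%.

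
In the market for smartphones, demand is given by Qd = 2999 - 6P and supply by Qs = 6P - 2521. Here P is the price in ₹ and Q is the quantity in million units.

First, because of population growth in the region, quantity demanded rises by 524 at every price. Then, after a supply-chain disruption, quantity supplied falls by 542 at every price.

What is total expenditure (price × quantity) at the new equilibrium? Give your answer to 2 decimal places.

126231.67

Initially, 2999 - 6P = 6P - 2521, so 5520 = 12P and P = 460, Q = 239.
The new curves are Qd = 3523 - 6P (demand) and Qs = 6P - 3063 (supply).
Equate the new curves: 3523 - 6P = 6P - 3063, giving 6586 = 12P, P = 3293/6 ≈ 548.8333, Q = 230.
New expenditure = 548.8333 × 230 = 126231.67.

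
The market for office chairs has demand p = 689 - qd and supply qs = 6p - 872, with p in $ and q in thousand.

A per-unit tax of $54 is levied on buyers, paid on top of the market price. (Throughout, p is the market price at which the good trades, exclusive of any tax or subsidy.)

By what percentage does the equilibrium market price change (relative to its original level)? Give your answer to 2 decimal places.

Before the shock: 689 - p = 6p - 872 ⇒ 1561 = 7p ⇒ p = 223, q = 466.
Since buyers pay the price plus the tax, the effective demand curve becomes qd = 635 - p.
Equate the new curves: 635 - p = 6p - 872, giving 1507 = 7p, p = 1507/7 ≈ 215.2857, q = 2938/7 ≈ 419.7143.
%Δp = (215.2857 − 223) / 223 × 100 = -3.46%.

-3.46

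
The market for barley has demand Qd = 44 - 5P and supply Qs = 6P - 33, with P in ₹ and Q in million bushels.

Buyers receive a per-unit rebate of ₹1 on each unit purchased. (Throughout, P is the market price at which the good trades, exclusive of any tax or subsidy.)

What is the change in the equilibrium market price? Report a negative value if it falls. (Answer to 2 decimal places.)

Before the shock: 44 - 5P = 6P - 33 ⇒ 77 = 11P ⇒ P = 7, Q = 9.
Since buyers' out-of-pocket price is the market price minus the rebate, the effective demand curve becomes Qd = 49 - 5P.
Equate the new curves: 49 - 5P = 6P - 33, giving 82 = 11P, P = 82/11 ≈ 7.4545, Q = 129/11 ≈ 11.7273.
ΔP = 7.4545 − 7 = +0.45.

+0.45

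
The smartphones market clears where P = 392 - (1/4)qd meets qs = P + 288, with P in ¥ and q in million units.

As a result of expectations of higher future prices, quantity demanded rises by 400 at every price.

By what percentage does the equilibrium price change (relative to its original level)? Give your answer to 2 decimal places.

Original equilibrium: 1568 - 4P = P + 288 gives 1280 = 5P, so P = 256 and q = 544.
After the shift, demand is qd = 1968 - 4P and supply is qs = P + 288.
Clearing the new market: 1968 - 4P = P + 288, so P = 336 and q = 624.
%ΔP = (336 − 256) / 256 × 100 = +31.25%.

+31.25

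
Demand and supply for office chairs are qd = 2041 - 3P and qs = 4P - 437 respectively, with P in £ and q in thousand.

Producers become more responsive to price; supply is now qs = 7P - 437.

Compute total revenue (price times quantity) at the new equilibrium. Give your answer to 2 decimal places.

321545.28

Original equilibrium: 2041 - 3P = 4P - 437 gives 2478 = 7P, so P = 354 and q = 979.
The new curves are qd = 2041 - 3P (demand) and qs = 7P - 437 (supply).
New equilibrium: 2041 - 3P = 7P - 437 ⇒ 2478 = 10P ⇒ P = 247.8, q = 1297.6.
New expenditure = 247.8 × 1297.6 = 321545.28.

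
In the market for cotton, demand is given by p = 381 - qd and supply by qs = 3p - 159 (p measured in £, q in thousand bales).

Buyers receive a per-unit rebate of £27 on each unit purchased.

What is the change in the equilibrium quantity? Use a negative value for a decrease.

Before the shock: 381 - p = 3p - 159 ⇒ 540 = 4p ⇒ p = 135, q = 246.
Since buyers' out-of-pocket price is the market price minus the rebate, the effective demand curve becomes qd = 408 - p.
Clearing the new market: 408 - p = 3p - 159, so p = 141.75 and q = 266.25.
Δq = 266.25 − 246 = +20.25.

+20.25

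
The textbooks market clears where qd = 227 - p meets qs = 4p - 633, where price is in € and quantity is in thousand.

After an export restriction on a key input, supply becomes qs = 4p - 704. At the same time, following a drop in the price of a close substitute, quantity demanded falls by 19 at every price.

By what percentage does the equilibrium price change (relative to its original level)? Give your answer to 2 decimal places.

+6.05

Solve the original market: 227 - p = 4p - 633, hence p = 172 and q = 55.
The shock moves the curves to qd = 208 - p and qs = 4p - 704.
Equate the new curves: 208 - p = 4p - 704, giving 912 = 5p, p = 182.4, q = 25.6.
%Δp = (182.4 − 172) / 172 × 100 = +6.05%.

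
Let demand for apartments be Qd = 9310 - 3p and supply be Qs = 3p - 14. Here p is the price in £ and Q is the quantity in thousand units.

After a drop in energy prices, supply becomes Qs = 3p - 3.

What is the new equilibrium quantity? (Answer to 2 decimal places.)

4653.50

Original equilibrium: 9310 - 3p = 3p - 14 gives 9324 = 6p, so p = 1554 and Q = 4648.
The shock moves the curves to Qd = 9310 - 3p and Qs = 3p - 3.
New equilibrium: 9310 - 3p = 3p - 3 ⇒ 9313 = 6p ⇒ p = 9313/6 ≈ 1552.1667, Q = 4653.5.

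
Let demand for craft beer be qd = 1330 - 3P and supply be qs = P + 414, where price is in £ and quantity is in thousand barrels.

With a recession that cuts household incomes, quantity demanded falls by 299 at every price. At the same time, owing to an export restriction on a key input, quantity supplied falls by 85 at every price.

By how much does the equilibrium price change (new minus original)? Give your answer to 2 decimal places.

Initially, 1330 - 3P = P + 414, so 916 = 4P and P = 229, q = 643.
The shock moves the curves to qd = 1031 - 3P and qs = P + 329.
Clearing the new market: 1031 - 3P = P + 329, so P = 175.5 and q = 504.5.
ΔP = 175.5 − 229 = -53.50.

-53.50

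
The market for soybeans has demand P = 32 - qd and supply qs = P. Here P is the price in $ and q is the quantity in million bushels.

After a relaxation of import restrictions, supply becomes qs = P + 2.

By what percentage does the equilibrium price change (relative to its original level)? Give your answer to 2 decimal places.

Solve the original market: 32 - P = P, hence P = 16 and q = 16.
With the change applied: demand qd = 32 - P, supply qs = P + 2.
New equilibrium: 32 - P = P + 2 ⇒ 30 = 2P ⇒ P = 15, q = 17.
%ΔP = (15 − 16) / 16 × 100 = -6.25%.

-6.25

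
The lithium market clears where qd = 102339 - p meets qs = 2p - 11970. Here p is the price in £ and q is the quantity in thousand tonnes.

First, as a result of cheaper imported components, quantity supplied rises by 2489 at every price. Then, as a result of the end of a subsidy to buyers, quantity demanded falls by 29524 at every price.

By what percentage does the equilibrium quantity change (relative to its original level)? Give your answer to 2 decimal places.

Initially, 102339 - p = 2p - 11970, so 114309 = 3p and p = 38103, q = 64236.
After the shift, demand is qd = 72815 - p and supply is qs = 2p - 9481.
Equate the new curves: 72815 - p = 2p - 9481, giving 82296 = 3p, p = 27432, q = 45383.
%Δq = (45383 − 64236) / 64236 × 100 = -29.35%.

-29.35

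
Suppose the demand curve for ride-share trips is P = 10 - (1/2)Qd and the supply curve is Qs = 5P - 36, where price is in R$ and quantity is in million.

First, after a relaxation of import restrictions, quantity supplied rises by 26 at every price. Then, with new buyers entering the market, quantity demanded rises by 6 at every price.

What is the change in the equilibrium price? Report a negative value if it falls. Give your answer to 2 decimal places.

-2.86

Original equilibrium: 20 - 2P = 5P - 36 gives 56 = 7P, so P = 8 and Q = 4.
The shock moves the curves to Qd = 26 - 2P and Qs = 5P - 10.
Setting them equal: 26 - 2P = 5P - 10 → 36 = 7P, so P = 36/7 ≈ 5.1429 and Q = 110/7 ≈ 15.7143.
ΔP = 5.1429 − 8 = -2.86.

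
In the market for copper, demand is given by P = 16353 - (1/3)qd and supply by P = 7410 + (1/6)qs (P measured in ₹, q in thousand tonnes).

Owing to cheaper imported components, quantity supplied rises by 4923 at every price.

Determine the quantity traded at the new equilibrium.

Before the shock: 49059 - 3P = 6P - 44460 ⇒ 93519 = 9P ⇒ P = 10391, q = 17886.
After the shift, demand is qd = 49059 - 3P and supply is qs = 6P - 39537.
Setting them equal: 49059 - 3P = 6P - 39537 → 88596 = 9P, so P = 9844 and q = 19527.

19527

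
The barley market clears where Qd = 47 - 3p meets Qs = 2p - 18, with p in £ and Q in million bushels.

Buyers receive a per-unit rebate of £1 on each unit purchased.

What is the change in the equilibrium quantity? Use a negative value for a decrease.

Solve the original market: 47 - 3p = 2p - 18, hence p = 13 and Q = 8.
Since buyers' out-of-pocket price is the market price minus the rebate, the effective demand curve becomes Qd = 50 - 3p.
New equilibrium: 50 - 3p = 2p - 18 ⇒ 68 = 5p ⇒ p = 13.6, Q = 9.2.
ΔQ = 9.2 − 8 = +1.2.

+1.2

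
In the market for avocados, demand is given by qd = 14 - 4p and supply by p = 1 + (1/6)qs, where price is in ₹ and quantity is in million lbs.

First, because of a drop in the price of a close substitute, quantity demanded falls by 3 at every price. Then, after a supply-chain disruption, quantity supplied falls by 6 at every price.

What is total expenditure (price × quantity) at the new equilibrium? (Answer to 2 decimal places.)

Original equilibrium: 14 - 4p = 6p - 6 gives 20 = 10p, so p = 2 and q = 6.
With the change applied: demand qd = 11 - 4p, supply qs = 6p - 12.
New equilibrium: 11 - 4p = 6p - 12 ⇒ 23 = 10p ⇒ p = 2.3, q = 1.8.
New expenditure = 2.3 × 1.8 = 4.14.

4.14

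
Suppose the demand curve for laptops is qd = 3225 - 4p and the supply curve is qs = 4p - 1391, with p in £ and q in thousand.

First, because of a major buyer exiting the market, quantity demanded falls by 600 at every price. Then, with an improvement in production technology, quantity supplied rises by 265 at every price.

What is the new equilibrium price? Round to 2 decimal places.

Solve the original market: 3225 - 4p = 4p - 1391, hence p = 577 and q = 917.
The shock moves the curves to qd = 2625 - 4p and qs = 4p - 1126.
New equilibrium: 2625 - 4p = 4p - 1126 ⇒ 3751 = 8p ⇒ p = 468.875, q = 749.5.

468.88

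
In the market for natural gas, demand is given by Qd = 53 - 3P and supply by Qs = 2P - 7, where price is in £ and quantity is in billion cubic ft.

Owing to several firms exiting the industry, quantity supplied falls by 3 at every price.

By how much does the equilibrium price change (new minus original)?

Solve the original market: 53 - 3P = 2P - 7, hence P = 12 and Q = 17.
The new curves are Qd = 53 - 3P (demand) and Qs = 2P - 10 (supply).
New equilibrium: 53 - 3P = 2P - 10 ⇒ 63 = 5P ⇒ P = 12.6, Q = 15.2.
ΔP = 12.6 − 12 = +0.6.

+0.6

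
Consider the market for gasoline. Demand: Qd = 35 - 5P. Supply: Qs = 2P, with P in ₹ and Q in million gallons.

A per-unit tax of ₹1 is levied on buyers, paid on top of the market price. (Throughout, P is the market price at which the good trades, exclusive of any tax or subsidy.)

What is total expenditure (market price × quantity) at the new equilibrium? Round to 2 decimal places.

Solve the original market: 35 - 5P = 2P, hence P = 5 and Q = 10.
Since buyers pay the price plus the tax, the effective demand curve becomes Qd = 30 - 5P.
Setting them equal: 30 - 5P = 2P → 30 = 7P, so P = 30/7 ≈ 4.2857 and Q = 60/7 ≈ 8.5714.
New expenditure = 4.2857 × 8.5714 = 36.73.

36.73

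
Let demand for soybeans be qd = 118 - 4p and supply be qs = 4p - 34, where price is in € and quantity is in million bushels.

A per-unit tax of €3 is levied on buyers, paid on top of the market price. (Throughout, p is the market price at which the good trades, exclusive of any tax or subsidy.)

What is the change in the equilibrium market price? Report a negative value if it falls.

Before the shock: 118 - 4p = 4p - 34 ⇒ 152 = 8p ⇒ p = 19, q = 42.
Since buyers pay the price plus the tax, the effective demand curve becomes qd = 106 - 4p.
New equilibrium: 106 - 4p = 4p - 34 ⇒ 140 = 8p ⇒ p = 17.5, q = 36.
Δp = 17.5 − 19 = -1.5.

-1.5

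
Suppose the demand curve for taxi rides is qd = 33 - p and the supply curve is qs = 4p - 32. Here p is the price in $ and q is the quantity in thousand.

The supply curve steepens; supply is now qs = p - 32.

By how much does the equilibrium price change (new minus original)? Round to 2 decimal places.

Initially, 33 - p = 4p - 32, so 65 = 5p and p = 13, q = 20.
After the shift, demand is qd = 33 - p and supply is qs = p - 32.
New equilibrium: 33 - p = p - 32 ⇒ 65 = 2p ⇒ p = 32.5, q = 0.5.
Δp = 32.5 − 13 = +19.50.

+19.50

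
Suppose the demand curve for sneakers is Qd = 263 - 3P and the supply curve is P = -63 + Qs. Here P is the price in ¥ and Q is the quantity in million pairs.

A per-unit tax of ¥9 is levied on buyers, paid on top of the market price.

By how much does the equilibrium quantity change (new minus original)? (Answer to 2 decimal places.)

Initially, 263 - 3P = P + 63, so 200 = 4P and P = 50, Q = 113.
Since buyers pay the price plus the tax, the effective demand curve becomes Qd = 236 - 3P.
New equilibrium: 236 - 3P = P + 63 ⇒ 173 = 4P ⇒ P = 43.25, Q = 106.25.
ΔQ = 106.25 − 113 = -6.75.

-6.75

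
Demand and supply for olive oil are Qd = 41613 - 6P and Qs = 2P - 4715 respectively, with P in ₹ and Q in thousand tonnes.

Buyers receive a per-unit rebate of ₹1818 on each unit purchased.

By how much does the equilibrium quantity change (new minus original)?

Before the shock: 41613 - 6P = 2P - 4715 ⇒ 46328 = 8P ⇒ P = 5791, Q = 6867.
Since buyers' out-of-pocket price is the market price minus the rebate, the effective demand curve becomes Qd = 52521 - 6P.
Equate the new curves: 52521 - 6P = 2P - 4715, giving 57236 = 8P, P = 7154.5, Q = 9594.
ΔQ = 9594 − 6867 = +2727.

+2727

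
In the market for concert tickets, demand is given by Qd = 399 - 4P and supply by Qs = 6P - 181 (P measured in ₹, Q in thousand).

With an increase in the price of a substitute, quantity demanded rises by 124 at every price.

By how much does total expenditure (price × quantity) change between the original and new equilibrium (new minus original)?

Initially, 399 - 4P = 6P - 181, so 580 = 10P and P = 58, Q = 167.
The new curves are Qd = 523 - 4P (demand) and Qs = 6P - 181 (supply).
Clearing the new market: 523 - 4P = 6P - 181, so P = 70.4 and Q = 241.4.
Expenditure moves from 58×167 = 9686 to 70.4×241.4 = 16994.56; change = +7308.56.

+7308.56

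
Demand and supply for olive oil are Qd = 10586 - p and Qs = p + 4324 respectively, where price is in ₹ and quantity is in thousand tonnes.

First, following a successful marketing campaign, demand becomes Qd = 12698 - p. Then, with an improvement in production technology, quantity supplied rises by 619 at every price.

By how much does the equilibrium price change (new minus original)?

+746.5

Original equilibrium: 10586 - p = p + 4324 gives 6262 = 2p, so p = 3131 and Q = 7455.
The new curves are Qd = 12698 - p (demand) and Qs = p + 4943 (supply).
New equilibrium: 12698 - p = p + 4943 ⇒ 7755 = 2p ⇒ p = 3877.5, Q = 8820.5.
Δp = 3877.5 − 3131 = +746.5.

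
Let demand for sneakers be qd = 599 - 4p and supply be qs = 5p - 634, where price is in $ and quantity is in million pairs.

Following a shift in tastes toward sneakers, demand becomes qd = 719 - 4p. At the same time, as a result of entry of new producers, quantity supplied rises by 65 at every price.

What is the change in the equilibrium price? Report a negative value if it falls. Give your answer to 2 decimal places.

Solve the original market: 599 - 4p = 5p - 634, hence p = 137 and q = 51.
The shock moves the curves to qd = 719 - 4p and qs = 5p - 569.
Clearing the new market: 719 - 4p = 5p - 569, so p = 1288/9 ≈ 143.1111 and q = 1319/9 ≈ 146.5556.
Δp = 143.1111 − 137 = +6.11.

+6.11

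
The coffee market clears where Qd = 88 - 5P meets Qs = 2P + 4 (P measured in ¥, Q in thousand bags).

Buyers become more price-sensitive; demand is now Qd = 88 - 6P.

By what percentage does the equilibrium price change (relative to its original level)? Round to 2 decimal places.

Solve the original market: 88 - 5P = 2P + 4, hence P = 12 and Q = 28.
With the change applied: demand Qd = 88 - 6P, supply Qs = 2P + 4.
Clearing the new market: 88 - 6P = 2P + 4, so P = 10.5 and Q = 25.
%ΔP = (10.5 − 12) / 12 × 100 = -12.50%.

-12.50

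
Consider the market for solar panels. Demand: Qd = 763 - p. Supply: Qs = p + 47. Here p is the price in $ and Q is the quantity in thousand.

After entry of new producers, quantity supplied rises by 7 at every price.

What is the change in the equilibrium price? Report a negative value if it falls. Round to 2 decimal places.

Initially, 763 - p = p + 47, so 716 = 2p and p = 358, Q = 405.
The shock moves the curves to Qd = 763 - p and Qs = p + 54.
Equate the new curves: 763 - p = p + 54, giving 709 = 2p, p = 354.5, Q = 408.5.
Δp = 354.5 − 358 = -3.50.

-3.50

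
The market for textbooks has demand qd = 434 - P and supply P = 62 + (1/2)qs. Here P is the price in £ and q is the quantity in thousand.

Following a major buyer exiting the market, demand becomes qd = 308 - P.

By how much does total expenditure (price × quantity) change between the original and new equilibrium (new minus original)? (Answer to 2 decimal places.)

Original equilibrium: 434 - P = 2P - 124 gives 558 = 3P, so P = 186 and q = 248.
With the change applied: demand qd = 308 - P, supply qs = 2P - 124.
New equilibrium: 308 - P = 2P - 124 ⇒ 432 = 3P ⇒ P = 144, q = 164.
Expenditure moves from 186×248 = 46128 to 144×164 = 23616; change = -22512.00.

-22512.00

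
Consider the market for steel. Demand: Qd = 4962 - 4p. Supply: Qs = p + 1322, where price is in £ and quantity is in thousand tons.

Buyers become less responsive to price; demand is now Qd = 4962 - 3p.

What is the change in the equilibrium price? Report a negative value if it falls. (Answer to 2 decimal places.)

+182.00

Original equilibrium: 4962 - 4p = p + 1322 gives 3640 = 5p, so p = 728 and Q = 2050.
The new curves are Qd = 4962 - 3p (demand) and Qs = p + 1322 (supply).
Clearing the new market: 4962 - 3p = p + 1322, so p = 910 and Q = 2232.
Δp = 910 − 728 = +182.00.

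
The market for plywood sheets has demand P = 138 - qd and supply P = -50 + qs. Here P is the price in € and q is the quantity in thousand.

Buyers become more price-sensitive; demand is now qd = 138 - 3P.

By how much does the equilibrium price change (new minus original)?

Original equilibrium: 138 - P = P + 50 gives 88 = 2P, so P = 44 and q = 94.
The new curves are qd = 138 - 3P (demand) and qs = P + 50 (supply).
Clearing the new market: 138 - 3P = P + 50, so P = 22 and q = 72.
ΔP = 22 − 44 = -22.

-22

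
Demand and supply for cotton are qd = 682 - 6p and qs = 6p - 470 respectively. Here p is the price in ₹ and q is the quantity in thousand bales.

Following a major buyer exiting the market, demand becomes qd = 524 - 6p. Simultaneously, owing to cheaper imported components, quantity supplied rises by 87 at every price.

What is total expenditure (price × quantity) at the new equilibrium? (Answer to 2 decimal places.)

5328.63

Initially, 682 - 6p = 6p - 470, so 1152 = 12p and p = 96, q = 106.
The new curves are qd = 524 - 6p (demand) and qs = 6p - 383 (supply).
New equilibrium: 524 - 6p = 6p - 383 ⇒ 907 = 12p ⇒ p = 907/12 ≈ 75.5833, q = 70.5.
New expenditure = 75.5833 × 70.5 = 5328.63.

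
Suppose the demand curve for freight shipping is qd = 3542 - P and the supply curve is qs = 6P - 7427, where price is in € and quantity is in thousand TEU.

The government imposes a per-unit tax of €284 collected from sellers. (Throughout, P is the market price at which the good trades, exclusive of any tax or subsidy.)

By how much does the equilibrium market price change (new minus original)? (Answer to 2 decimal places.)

Before the shock: 3542 - P = 6P - 7427 ⇒ 10969 = 7P ⇒ P = 1567, q = 1975.
Since sellers keep the price net of the tax, the effective supply curve becomes qs = 6P - 9131.
New equilibrium: 3542 - P = 6P - 9131 ⇒ 12673 = 7P ⇒ P = 12673/7 ≈ 1810.4286, q = 12121/7 ≈ 1731.5714.
ΔP = 1810.4286 − 1567 = +243.43.

+243.43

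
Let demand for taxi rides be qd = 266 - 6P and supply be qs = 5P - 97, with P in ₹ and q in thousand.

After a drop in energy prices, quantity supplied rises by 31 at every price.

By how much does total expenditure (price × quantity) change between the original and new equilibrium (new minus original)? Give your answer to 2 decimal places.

Original equilibrium: 266 - 6P = 5P - 97 gives 363 = 11P, so P = 33 and q = 68.
After the shift, demand is qd = 266 - 6P and supply is qs = 5P - 66.
Equate the new curves: 266 - 6P = 5P - 66, giving 332 = 11P, P = 332/11 ≈ 30.1818, q = 934/11 ≈ 84.9091.
Expenditure moves from 33×68 = 2244 to 30.1818×84.9091 = 2562.7107; change = +318.71.

+318.71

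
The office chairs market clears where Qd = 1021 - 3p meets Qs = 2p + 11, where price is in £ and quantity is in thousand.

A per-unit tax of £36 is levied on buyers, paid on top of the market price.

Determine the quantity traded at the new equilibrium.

Solve the original market: 1021 - 3p = 2p + 11, hence p = 202 and Q = 415.
Since buyers pay the price plus the tax, the effective demand curve becomes Qd = 913 - 3p.
New equilibrium: 913 - 3p = 2p + 11 ⇒ 902 = 5p ⇒ p = 180.4, Q = 371.8.

371.8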